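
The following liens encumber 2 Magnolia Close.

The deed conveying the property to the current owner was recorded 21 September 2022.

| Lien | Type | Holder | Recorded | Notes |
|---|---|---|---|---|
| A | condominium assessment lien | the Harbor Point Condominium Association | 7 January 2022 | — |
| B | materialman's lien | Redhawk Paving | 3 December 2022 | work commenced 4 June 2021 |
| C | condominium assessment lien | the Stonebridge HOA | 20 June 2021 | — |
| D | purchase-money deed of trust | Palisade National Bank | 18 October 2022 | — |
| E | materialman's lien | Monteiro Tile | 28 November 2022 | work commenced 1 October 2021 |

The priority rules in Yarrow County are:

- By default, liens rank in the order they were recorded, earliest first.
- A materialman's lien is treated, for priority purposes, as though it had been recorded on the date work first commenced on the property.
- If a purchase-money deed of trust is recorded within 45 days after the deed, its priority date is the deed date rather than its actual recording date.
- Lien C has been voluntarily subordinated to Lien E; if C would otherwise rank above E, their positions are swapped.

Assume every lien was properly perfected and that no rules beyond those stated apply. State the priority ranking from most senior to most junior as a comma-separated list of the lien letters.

First, effective dates: B is treated as recorded 4 June 2021, the work-commencement date; D was recorded within the 45-day window, so its effective date is the deed date 21 September 2022; E is treated as recorded 1 October 2021, the work-commencement date.
By effective date: B (4 June 2021), C (20 June 2021), E (1 October 2021), A (7 January 2022), D (21 September 2022).
Because C would otherwise rank above E, the subordination swaps them.

B, E, C, A, D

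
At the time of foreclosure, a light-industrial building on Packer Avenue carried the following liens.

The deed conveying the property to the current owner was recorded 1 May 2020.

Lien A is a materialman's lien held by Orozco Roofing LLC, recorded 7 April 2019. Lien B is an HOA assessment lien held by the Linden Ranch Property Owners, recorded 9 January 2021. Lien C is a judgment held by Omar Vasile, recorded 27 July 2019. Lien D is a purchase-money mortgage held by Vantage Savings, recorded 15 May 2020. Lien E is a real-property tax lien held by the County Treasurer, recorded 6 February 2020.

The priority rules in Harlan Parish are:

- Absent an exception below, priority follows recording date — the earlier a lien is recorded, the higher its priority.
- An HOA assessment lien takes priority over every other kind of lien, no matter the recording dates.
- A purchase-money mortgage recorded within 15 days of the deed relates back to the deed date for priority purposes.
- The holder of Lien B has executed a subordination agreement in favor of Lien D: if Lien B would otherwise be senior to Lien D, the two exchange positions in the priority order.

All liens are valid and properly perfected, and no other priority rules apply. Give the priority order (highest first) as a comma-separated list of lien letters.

Effective dates: D's effective date is the deed date, 1 May 2020.
As an HOA assessment lien, B is senior to every other lien.
Remaining liens by effective date: A (7 April 2019), C (27 July 2019), E (6 February 2020), D (1 May 2020).
B would otherwise be senior to D, so under the subordination agreement B and D exchange positions.

D, A, C, E, B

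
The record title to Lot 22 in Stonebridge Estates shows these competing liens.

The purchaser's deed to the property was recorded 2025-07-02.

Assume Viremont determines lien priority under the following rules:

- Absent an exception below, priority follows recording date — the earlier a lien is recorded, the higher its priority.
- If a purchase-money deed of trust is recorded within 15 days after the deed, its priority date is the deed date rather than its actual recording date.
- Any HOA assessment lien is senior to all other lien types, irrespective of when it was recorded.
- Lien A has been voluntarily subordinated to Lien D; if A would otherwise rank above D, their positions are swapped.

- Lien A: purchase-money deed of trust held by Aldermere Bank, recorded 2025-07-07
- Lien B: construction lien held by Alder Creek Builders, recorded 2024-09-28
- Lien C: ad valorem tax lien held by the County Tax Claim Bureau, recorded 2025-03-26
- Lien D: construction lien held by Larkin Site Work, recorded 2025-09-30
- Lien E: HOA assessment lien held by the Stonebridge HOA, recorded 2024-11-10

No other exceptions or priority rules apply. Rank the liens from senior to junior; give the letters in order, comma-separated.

E, B, C, D, A

Effective dates after the stated exceptions: A's effective date is the deed date, 2025-07-02.
E is an HOA assessment lien, so it outranks all other liens regardless of date.
Remaining liens by effective date: B (2024-09-28), C (2025-03-26), A (2025-07-02), D (2025-09-30).
A is senior to D before the subordination, so the two trade places.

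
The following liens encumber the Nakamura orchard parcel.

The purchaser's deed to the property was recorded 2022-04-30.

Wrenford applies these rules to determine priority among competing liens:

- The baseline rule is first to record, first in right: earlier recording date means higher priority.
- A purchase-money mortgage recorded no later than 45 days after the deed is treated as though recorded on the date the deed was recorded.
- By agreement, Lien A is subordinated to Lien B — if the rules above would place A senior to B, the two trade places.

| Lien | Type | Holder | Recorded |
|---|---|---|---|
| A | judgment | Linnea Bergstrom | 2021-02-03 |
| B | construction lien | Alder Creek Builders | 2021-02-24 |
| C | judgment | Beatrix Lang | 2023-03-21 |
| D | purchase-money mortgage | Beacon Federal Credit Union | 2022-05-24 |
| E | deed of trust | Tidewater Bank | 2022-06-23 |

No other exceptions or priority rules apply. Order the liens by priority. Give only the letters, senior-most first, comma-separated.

B, A, D, E, C

First, effective dates: D's effective date is the deed date, 2022-04-30.
By effective date, earliest first: A (2021-02-03), B (2021-02-24), D (2022-04-30), E (2022-06-23), C (2023-03-21).
A is senior to B before the subordination, so the two trade places.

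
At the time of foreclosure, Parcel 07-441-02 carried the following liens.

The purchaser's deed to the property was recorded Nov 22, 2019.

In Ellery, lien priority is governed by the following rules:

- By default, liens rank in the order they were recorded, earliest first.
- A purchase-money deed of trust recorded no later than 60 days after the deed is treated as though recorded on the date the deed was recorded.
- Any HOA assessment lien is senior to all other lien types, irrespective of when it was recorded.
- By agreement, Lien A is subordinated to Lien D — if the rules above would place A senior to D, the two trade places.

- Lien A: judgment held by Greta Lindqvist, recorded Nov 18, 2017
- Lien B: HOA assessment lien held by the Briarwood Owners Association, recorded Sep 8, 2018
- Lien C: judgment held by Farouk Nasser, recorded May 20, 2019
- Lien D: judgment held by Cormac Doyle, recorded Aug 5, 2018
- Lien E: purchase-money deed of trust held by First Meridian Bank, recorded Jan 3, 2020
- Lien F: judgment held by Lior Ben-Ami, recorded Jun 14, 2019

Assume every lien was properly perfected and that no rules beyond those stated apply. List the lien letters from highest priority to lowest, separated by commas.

B, D, A, C, F, E

Effective dates: E relates back to the deed date Nov 22, 2019.
B is an HOA assessment lien and takes priority over every other lien.
The other liens, earliest effective date first: A (Nov 18, 2017), D (Aug 5, 2018), C (May 20, 2019), F (Jun 14, 2019), E (Nov 22, 2019).
The subordination applies — A was senior to D — so A and D swap.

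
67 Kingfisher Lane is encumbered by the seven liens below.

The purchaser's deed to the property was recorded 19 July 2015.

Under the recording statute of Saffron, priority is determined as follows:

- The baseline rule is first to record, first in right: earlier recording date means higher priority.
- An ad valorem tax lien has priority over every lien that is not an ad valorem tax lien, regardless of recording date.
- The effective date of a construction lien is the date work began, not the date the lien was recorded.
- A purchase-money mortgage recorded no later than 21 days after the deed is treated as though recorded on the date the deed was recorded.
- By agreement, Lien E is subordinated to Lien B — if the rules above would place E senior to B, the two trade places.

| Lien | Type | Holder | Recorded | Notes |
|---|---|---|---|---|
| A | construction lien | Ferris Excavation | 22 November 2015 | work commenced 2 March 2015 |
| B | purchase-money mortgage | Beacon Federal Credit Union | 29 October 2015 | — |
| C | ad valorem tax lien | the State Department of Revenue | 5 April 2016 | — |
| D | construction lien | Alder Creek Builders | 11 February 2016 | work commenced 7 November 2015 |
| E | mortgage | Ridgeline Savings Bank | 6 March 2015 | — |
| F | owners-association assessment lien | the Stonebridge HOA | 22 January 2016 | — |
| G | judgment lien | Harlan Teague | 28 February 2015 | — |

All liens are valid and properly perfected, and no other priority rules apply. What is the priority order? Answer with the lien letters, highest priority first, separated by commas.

Adjusting effective dates: A relates back to 2 March 2015 (work commenced); B was recorded 102 days after the deed, outside the 21-day window, so it keeps its recording date; D's effective date is 7 November 2015, when work began.
C, as an ad valorem tax lien, has superpriority and ranks first.
Among the remaining liens, by effective date: G (28 February 2015), A (2 March 2015), E (6 March 2015), B (29 October 2015), D (7 November 2015), F (22 January 2016).
The subordination applies — E was senior to B — so E and B swap.

C, G, A, B, E, D, F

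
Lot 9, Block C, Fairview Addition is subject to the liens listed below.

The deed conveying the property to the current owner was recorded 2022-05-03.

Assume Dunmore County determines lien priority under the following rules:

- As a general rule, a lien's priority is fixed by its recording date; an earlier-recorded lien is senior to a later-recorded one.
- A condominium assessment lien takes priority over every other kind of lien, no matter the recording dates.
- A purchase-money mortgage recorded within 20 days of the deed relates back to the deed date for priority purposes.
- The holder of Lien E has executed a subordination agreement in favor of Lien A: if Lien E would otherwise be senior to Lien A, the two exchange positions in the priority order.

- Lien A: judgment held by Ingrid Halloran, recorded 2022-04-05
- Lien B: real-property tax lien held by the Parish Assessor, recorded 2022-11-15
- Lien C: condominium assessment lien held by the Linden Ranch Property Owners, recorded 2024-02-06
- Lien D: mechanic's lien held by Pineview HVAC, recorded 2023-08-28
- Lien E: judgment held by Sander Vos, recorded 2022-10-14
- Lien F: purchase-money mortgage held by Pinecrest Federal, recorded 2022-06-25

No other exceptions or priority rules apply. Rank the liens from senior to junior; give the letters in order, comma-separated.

First, effective dates: F was recorded 53 days after the deed — beyond 20 days — so no relation-back applies.
C is a condominium assessment lien and takes priority over every other lien.
Remaining liens by effective date: A (2022-04-05), F (2022-06-25), E (2022-10-14), B (2022-11-15), D (2023-08-28).
E already ranks below A; the subordination has no effect.

C, A, F, E, B, D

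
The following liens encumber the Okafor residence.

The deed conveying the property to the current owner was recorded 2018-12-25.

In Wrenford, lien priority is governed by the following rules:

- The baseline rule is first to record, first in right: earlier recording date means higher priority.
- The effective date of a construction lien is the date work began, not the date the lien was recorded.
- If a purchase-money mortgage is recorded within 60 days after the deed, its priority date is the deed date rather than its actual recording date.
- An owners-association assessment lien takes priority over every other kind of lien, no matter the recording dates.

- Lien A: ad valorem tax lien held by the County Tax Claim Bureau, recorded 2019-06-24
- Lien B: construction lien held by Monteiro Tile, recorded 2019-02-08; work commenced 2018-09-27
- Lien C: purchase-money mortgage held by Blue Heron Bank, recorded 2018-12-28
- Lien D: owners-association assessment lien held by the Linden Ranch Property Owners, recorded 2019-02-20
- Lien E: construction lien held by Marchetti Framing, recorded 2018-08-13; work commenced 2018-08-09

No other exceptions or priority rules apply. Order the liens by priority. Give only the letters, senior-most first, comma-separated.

D, E, B, C, A

Effective dates: B's effective date is 2018-09-27, when work began; C's effective date is the deed date, 2018-12-25; E relates back to 2018-08-09 (work commenced).
D, as an owners-association assessment lien, has superpriority and ranks first.
The other liens, earliest effective date first: E (2018-08-09), B (2018-09-27), C (2018-12-25), A (2019-06-24).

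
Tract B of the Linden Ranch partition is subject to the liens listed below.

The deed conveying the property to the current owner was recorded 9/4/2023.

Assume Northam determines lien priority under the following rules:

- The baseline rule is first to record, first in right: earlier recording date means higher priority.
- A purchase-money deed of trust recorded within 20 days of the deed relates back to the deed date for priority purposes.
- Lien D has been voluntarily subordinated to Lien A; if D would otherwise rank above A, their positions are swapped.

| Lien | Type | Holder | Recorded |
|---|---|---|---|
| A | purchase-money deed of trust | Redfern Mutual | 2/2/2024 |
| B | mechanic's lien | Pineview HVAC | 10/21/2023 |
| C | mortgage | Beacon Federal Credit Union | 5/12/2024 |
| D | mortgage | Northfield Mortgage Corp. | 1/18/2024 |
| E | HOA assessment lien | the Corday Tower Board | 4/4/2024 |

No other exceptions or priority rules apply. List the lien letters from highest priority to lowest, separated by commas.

Effective dates: A was recorded 151 days after the deed, outside the 20-day window, so it keeps its recording date.
Ordering by effective date: B (10/21/2023), D (1/18/2024), A (2/2/2024), E (4/4/2024), C (5/12/2024).
D would otherwise be senior to A, so under the subordination agreement D and A exchange positions.

B, A, D, E, C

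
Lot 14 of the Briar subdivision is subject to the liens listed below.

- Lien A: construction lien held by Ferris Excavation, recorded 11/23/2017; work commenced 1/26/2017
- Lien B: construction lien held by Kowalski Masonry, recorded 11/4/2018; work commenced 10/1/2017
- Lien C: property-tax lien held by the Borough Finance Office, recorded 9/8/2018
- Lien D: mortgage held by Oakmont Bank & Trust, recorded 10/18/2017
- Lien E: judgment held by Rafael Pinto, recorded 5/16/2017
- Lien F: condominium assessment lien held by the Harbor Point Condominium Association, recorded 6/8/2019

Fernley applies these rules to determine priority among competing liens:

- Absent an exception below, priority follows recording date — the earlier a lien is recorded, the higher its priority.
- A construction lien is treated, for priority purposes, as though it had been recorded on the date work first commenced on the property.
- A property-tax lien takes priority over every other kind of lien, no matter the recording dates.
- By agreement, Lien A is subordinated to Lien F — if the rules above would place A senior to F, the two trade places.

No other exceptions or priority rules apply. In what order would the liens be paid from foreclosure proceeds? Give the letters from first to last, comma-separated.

C, F, E, B, D, A

Effective dates: A's effective date is 1/26/2017, when work began; B's effective date is 10/1/2017, when work began.
As a property-tax lien, C is senior to every other lien.
Among the remaining liens, by effective date: A (1/26/2017), E (5/16/2017), B (10/1/2017), D (10/18/2017), F (6/8/2019).
A would otherwise be senior to F, so under the subordination agreement A and F exchange positions.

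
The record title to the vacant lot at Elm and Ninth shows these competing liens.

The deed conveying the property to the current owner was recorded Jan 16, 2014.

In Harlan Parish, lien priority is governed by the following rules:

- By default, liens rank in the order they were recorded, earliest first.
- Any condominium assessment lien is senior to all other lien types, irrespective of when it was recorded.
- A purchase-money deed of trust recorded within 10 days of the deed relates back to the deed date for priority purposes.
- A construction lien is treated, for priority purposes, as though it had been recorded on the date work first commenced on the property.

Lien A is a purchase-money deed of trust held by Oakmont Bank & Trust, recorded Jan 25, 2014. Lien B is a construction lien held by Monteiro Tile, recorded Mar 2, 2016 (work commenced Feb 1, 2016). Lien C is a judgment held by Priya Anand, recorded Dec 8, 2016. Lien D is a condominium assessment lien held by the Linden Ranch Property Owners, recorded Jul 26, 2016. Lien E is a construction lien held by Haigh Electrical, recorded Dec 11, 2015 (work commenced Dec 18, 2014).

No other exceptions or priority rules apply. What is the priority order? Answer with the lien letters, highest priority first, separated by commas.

D, A, E, B, C

Effective dates after the stated exceptions: A's effective date is the deed date, Jan 16, 2014; B's effective date is Feb 1, 2016, when work began; E's effective date is Dec 18, 2014, when work began.
D is a condominium assessment lien and takes priority over every other lien.
The other liens, earliest effective date first: A (Jan 16, 2014), E (Dec 18, 2014), B (Feb 1, 2016), C (Dec 8, 2016).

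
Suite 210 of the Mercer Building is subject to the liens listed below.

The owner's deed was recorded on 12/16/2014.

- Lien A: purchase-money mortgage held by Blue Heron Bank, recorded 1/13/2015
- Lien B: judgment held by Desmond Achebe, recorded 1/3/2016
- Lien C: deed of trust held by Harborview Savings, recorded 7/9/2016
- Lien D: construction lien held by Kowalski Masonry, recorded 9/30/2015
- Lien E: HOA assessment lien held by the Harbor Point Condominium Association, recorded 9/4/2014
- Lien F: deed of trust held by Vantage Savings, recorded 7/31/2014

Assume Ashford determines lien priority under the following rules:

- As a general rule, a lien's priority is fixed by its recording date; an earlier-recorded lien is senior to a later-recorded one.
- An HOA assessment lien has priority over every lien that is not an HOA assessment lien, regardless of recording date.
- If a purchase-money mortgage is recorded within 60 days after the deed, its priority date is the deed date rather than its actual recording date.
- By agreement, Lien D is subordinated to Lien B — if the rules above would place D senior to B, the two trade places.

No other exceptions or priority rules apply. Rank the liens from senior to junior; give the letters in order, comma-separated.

Effective dates: A's effective date is the deed date, 12/16/2014.
As an HOA assessment lien, E is senior to every other lien.
Ordering the rest by effective date: F (7/31/2014), A (12/16/2014), D (9/30/2015), B (1/3/2016), C (7/9/2016).
D is senior to B before the subordination, so the two trade places.

E, F, A, B, D, C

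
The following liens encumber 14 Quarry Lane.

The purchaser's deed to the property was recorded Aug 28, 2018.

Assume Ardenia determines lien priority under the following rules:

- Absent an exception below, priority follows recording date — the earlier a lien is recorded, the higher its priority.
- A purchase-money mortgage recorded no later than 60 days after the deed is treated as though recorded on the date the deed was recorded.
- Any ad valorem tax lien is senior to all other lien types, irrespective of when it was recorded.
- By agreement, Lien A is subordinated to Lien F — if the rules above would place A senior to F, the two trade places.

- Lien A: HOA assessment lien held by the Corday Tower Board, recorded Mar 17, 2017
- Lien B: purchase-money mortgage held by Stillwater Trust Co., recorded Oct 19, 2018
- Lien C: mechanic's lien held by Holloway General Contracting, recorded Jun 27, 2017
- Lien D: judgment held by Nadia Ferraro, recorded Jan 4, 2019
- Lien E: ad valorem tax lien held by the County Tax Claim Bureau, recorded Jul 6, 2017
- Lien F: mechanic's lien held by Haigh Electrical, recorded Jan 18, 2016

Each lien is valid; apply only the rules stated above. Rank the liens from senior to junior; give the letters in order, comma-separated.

E, F, A, C, B, D

Effective dates after the stated exceptions: B's effective date is the deed date, Aug 28, 2018.
E is an ad valorem tax lien and takes priority over every other lien.
The other liens, earliest effective date first: F (Jan 18, 2016), A (Mar 17, 2017), C (Jun 27, 2017), B (Aug 28, 2018), D (Jan 4, 2019).
A already ranks below F; the subordination has no effect.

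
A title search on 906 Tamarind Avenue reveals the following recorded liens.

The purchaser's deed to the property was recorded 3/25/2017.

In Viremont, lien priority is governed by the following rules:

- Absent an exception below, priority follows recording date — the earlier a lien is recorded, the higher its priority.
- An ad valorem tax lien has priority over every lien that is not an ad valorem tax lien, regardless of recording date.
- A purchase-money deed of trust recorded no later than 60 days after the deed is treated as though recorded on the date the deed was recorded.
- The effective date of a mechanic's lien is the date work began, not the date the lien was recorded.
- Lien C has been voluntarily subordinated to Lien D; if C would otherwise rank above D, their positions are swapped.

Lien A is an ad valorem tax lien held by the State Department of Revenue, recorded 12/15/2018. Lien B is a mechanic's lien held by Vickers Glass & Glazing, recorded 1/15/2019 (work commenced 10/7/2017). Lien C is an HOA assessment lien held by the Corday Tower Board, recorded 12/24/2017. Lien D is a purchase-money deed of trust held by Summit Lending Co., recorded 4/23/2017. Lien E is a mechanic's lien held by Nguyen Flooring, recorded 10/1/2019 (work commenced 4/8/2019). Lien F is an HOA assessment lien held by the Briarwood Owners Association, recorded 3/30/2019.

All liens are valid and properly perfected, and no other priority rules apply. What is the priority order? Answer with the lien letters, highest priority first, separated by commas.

First, effective dates: B relates back to 10/7/2017 (work commenced); D relates back to the deed date 3/25/2017; E relates back to 4/8/2019 (work commenced).
A is an ad valorem tax lien, so it outranks all other liens regardless of date.
Among the remaining liens, by effective date: D (3/25/2017), B (10/7/2017), C (12/24/2017), F (3/30/2019), E (4/8/2019).
C is already junior to D, so the subordination agreement changes nothing.

A, D, B, C, F, E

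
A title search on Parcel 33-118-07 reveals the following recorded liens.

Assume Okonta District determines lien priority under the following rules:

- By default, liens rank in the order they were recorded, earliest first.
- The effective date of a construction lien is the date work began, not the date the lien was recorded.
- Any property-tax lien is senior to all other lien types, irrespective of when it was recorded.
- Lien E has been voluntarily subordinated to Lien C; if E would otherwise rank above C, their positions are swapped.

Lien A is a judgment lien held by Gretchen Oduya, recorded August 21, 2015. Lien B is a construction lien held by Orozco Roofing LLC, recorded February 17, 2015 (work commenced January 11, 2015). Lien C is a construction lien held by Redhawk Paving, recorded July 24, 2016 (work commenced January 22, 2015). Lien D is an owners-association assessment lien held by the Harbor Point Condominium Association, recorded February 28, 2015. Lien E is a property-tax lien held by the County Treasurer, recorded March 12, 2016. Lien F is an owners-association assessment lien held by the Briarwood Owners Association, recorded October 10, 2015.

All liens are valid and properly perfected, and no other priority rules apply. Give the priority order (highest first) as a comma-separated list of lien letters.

First, effective dates: B is treated as recorded January 11, 2015, the work-commencement date; C's effective date is January 22, 2015, when work began.
E, as a property-tax lien, has superpriority and ranks first.
The other liens, earliest effective date first: B (January 11, 2015), C (January 22, 2015), D (February 28, 2015), A (August 21, 2015), F (October 10, 2015).
The subordination applies — E was senior to C — so E and C swap.

C, B, E, D, A, F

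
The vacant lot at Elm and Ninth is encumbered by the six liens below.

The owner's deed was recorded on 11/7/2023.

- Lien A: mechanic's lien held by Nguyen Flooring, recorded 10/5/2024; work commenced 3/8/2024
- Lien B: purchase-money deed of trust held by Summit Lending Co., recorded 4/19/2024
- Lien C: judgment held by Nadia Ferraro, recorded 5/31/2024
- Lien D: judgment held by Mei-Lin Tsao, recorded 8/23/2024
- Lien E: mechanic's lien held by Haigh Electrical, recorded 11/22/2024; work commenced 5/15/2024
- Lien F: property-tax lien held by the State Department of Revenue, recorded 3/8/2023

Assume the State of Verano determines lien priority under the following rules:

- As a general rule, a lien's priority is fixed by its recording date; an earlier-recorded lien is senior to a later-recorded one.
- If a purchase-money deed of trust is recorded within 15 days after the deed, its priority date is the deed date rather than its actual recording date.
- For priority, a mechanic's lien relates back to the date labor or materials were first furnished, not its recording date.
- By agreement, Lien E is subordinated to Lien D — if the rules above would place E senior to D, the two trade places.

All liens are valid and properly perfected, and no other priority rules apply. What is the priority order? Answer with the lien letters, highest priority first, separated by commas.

Effective dates after the stated exceptions: A's effective date is 3/8/2024, when work began; B missed the 15-day window (164 days after the deed), so its recording date stands; E's effective date is 5/15/2024, when work began.
Sorted by effective date: F (3/8/2023), A (3/8/2024), B (4/19/2024), E (5/15/2024), C (5/31/2024), D (8/23/2024).
Because E would otherwise rank above D, the subordination swaps them.

F, A, B, D, C, E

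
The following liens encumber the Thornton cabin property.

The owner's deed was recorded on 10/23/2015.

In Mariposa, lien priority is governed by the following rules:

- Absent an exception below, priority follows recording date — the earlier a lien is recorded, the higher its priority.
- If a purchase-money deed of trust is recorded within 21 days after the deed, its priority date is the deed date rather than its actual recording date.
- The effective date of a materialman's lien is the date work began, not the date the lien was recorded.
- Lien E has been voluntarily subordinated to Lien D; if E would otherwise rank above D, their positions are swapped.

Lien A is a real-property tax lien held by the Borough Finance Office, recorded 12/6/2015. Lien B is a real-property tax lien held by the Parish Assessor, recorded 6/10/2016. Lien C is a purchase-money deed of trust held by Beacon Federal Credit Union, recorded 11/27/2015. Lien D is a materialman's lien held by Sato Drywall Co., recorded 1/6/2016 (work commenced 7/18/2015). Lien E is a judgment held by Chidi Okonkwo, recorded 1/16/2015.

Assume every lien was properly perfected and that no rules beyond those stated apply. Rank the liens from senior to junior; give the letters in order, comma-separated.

D, E, C, A, B

Effective dates: C was recorded 35 days after the deed, outside the 21-day window, so it keeps its recording date; D is treated as recorded 7/18/2015, the work-commencement date.
By effective date: E (1/16/2015), D (7/18/2015), C (11/27/2015), A (12/6/2015), B (6/10/2016).
Because E would otherwise rank above D, the subordination swaps them.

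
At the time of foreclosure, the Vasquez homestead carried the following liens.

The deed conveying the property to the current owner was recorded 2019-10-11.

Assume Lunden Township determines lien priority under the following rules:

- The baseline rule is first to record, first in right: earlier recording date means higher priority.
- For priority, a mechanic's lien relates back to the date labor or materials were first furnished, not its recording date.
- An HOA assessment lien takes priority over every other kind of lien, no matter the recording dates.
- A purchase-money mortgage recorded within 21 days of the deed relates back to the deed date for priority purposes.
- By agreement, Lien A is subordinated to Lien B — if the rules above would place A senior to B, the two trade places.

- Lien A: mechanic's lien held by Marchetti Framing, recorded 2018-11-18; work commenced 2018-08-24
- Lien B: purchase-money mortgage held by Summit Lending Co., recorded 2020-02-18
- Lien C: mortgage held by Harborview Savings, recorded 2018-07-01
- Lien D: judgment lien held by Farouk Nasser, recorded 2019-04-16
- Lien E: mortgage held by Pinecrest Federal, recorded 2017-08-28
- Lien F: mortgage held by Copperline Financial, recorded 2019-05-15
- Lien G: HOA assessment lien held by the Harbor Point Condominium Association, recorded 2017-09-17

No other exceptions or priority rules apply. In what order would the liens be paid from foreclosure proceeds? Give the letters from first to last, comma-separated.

G, E, C, B, D, F, A

First, effective dates: A relates back to 2018-08-24 (work commenced); B was recorded 130 days after the deed, outside the 21-day window, so it keeps its recording date.
As an HOA assessment lien, G is senior to every other lien.
Remaining liens by effective date: E (2017-08-28), C (2018-07-01), A (2018-08-24), D (2019-04-16), F (2019-05-15), B (2020-02-18).
A would otherwise be senior to B, so under the subordination agreement A and B exchange positions.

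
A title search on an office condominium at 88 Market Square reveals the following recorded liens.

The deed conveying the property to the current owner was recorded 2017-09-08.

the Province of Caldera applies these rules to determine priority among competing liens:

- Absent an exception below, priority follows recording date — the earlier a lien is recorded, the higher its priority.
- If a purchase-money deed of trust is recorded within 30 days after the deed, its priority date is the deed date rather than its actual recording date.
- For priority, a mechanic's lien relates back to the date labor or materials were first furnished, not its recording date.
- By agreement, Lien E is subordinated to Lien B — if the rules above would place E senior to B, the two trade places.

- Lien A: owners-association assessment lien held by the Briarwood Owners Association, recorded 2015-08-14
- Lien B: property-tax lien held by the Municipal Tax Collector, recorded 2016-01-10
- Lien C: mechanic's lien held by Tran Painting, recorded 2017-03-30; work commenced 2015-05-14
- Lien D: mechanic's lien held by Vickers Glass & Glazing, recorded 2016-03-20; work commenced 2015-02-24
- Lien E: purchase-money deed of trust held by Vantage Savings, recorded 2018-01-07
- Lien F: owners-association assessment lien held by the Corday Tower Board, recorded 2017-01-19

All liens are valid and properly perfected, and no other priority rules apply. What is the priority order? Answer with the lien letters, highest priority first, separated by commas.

Effective dates after the stated exceptions: C is treated as recorded 2015-05-14, the work-commencement date; D is treated as recorded 2015-02-24, the work-commencement date; E was recorded 121 days after the deed — beyond 30 days — so no relation-back applies.
Ordering by effective date: D (2015-02-24), C (2015-05-14), A (2015-08-14), B (2016-01-10), F (2017-01-19), E (2018-01-07).
Since E is not senior to B, the subordination leaves the order unchanged.

D, C, A, B, F, E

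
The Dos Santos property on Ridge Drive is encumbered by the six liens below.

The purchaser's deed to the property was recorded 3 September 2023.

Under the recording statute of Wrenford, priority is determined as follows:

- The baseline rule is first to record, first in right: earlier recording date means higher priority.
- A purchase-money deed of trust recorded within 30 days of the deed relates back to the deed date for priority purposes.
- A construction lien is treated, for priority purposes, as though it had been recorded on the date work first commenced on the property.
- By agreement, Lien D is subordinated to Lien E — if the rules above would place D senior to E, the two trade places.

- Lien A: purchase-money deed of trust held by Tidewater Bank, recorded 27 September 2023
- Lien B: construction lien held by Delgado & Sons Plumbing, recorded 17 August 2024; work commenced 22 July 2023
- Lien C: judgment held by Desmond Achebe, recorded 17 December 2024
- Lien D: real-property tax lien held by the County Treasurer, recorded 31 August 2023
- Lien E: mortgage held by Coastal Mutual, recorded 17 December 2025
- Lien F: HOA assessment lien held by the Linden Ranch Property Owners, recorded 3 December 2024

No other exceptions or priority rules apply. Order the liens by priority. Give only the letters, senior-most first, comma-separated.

First, effective dates: A relates back to the deed date 3 September 2023; B relates back to 22 July 2023 (work commenced).
Sorted by effective date: B (22 July 2023), D (31 August 2023), A (3 September 2023), F (3 December 2024), C (17 December 2024), E (17 December 2025).
The subordination applies — D was senior to E — so D and E swap.

B, E, A, F, C, D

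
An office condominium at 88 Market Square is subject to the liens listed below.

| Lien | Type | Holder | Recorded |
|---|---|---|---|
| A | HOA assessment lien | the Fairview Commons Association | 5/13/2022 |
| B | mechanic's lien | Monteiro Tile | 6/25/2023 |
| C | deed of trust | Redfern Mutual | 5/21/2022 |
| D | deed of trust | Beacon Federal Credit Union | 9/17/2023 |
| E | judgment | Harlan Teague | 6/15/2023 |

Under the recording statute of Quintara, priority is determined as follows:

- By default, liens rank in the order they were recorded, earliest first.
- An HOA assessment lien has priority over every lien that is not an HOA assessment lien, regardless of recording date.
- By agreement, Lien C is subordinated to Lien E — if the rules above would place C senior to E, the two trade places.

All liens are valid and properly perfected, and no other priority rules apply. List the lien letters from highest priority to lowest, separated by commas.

A is an HOA assessment lien and takes priority over every other lien.
The other liens, earliest effective date first: C (5/21/2022), E (6/15/2023), B (6/25/2023), D (9/17/2023).
The subordination applies — C was senior to E — so C and E swap.

A, E, C, B, D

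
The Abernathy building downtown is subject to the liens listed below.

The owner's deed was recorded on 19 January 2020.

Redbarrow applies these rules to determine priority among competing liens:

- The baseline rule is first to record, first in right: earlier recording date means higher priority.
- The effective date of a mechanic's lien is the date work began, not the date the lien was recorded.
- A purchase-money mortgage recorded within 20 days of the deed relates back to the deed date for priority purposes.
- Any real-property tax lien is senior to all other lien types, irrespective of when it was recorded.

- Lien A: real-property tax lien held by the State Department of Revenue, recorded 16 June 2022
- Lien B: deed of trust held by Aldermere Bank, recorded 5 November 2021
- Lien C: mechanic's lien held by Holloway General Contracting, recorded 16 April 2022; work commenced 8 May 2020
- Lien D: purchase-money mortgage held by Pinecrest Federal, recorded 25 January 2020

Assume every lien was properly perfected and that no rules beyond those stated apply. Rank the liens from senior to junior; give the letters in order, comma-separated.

A, D, C, B

Effective dates: C's effective date is 8 May 2020, when work began; D relates back to the deed date 19 January 2020.
A is a real-property tax lien, so it outranks all other liens regardless of date.
Among the remaining liens, by effective date: D (19 January 2020), C (8 May 2020), B (5 November 2021).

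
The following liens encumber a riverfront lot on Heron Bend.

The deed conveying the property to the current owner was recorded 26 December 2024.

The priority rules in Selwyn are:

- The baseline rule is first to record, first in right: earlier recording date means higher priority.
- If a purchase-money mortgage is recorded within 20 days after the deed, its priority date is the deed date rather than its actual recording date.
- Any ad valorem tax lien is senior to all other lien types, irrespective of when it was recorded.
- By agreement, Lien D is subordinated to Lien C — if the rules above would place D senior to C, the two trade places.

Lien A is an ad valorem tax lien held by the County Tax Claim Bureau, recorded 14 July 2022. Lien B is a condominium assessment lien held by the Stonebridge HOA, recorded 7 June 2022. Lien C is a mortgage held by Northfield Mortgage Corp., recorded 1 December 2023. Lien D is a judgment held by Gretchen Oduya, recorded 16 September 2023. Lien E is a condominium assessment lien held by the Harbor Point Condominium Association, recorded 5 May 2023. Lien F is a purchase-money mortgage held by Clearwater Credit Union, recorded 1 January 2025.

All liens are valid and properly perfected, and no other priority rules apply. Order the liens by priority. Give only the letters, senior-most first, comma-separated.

A, B, E, C, D, F

Effective dates after the stated exceptions: F's effective date is the deed date, 26 December 2024.
A is an ad valorem tax lien, so it outranks all other liens regardless of date.
The other liens, earliest effective date first: B (7 June 2022), E (5 May 2023), D (16 September 2023), C (1 December 2023), F (26 December 2024).
D is senior to C before the subordination, so the two trade places.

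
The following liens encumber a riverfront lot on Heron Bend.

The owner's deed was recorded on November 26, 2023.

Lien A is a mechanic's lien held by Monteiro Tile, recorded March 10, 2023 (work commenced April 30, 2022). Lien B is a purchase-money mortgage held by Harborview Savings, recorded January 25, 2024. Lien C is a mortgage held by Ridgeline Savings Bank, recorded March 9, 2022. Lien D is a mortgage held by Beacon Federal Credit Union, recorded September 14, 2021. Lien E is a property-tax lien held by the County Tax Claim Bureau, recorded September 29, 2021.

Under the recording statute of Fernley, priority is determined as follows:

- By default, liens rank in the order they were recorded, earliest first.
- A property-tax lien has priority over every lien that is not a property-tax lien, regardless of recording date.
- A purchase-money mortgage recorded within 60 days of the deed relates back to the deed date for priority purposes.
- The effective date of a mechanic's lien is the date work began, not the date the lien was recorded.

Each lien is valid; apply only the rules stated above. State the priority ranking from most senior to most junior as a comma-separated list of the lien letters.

First, effective dates: A relates back to April 30, 2022 (work commenced); B was recorded within the 60-day window, so its effective date is the deed date November 26, 2023.
E is a property-tax lien, so it outranks all other liens regardless of date.
Remaining liens by effective date: D (September 14, 2021), C (March 9, 2022), A (April 30, 2022), B (November 26, 2023).

E, D, C, A, B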